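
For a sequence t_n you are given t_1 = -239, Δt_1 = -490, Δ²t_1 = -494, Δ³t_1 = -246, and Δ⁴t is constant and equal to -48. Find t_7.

-16229

Build the table forward from the leading diagonal:
D4: -48, -48, -48, -48, -48, -48, -48
D3: -246, -294, -342, -390, -438, -486, -534
D2: -494, -740, -1034, -1376, -1766, -2204, -2690
D1: -490, -984, -1724, -2758, -4134, -5900, -8104
t: -239, -729, -1713, -3437, -6195, -10329, -16229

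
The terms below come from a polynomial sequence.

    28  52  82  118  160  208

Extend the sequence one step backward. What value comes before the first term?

10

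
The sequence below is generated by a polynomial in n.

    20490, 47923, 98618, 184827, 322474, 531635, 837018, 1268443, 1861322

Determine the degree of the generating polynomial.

First differences: 27433, 50695, 86209, 137647, 209161, 305383, 431425, 592879
Second differences: 23262, 35514, 51438, 71514, 96222, 126042, 161454
Third differences: 12252, 15924, 20076, 24708, 29820, 35412
Fourth differences: 3672, 4152, 4632, 5112, 5592
Fifth differences: 480, 480, 480, 480
The fifth differences are constant, so the polynomial has degree 5.

5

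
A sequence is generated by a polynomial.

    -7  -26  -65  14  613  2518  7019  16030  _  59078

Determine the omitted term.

Using the first 8 terms:
Δ: -19  -39  79  599  1905  4501  9011
Δ²: -20  118  520  1306  2596  4510
Δ³: 138  402  786  1290  1914
Δ⁴: 264  384  504  624
Δ⁵: 120  120  120
Constant fifth difference = 120.
Extend forward: 624 + 120 = 744;  1914 + 744 = 2658;  4510 + 2658 = 7168;  9011 + 7168 = 16179;  16030 + 16179 = 32209

32209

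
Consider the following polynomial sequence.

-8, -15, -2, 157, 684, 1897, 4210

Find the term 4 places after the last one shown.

-7, 13, 159, 527, 1213, 2313
20, 146, 368, 686, 1100
126, 222, 318, 414
96, 96, 96
Constant fourth difference = 96, so extend:
414 + 96 = 510;  1100 + 510 = 1610;  2313 + 1610 = 3923;  4210 + 3923 = 8133
510 + 96 = 606;  1610 + 606 = 2216;  3923 + 2216 = 6139;  8133 + 6139 = 14272
606 + 96 = 702;  2216 + 702 = 2918;  6139 + 2918 = 9057;  14272 + 9057 = 23329
702 + 96 = 798;  2918 + 798 = 3716;  9057 + 3716 = 12773;  23329 + 12773 = 36102

36102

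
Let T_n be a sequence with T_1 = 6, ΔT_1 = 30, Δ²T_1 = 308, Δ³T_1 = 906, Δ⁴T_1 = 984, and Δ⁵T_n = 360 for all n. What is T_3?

Build the table forward from the leading diagonal:
D5: 360  360  360
D4: 984  1344  1704
D3: 906  1890  3234
D2: 308  1214  3104
D1: 30  338  1552
T: 6  36  374

374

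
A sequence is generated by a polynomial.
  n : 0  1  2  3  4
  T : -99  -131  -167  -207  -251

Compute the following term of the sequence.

-32 , -36 , -40 , -44
-4 , -4 , -4
The second differences are constant (-4).
-44 − 4 = -48;  -251 − 48 = -299

-299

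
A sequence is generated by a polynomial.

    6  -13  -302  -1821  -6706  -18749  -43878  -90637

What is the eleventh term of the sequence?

-19 , -289 , -1519 , -4885 , -12043 , -25129 , -46759
-270 , -1230 , -3366 , -7158 , -13086 , -21630
-960 , -2136 , -3792 , -5928 , -8544
-1176 , -1656 , -2136 , -2616
-480 , -480 , -480
The fifth differences are constant (-480).
-2616 − 480 = -3096;  -8544 − 3096 = -11640;  -21630 − 11640 = -33270;  -46759 − 33270 = -80029;  -90637 − 80029 = -170666
-3096 − 480 = -3576;  -11640 − 3576 = -15216;  -33270 − 15216 = -48486;  -80029 − 48486 = -128515;  -170666 − 128515 = -299181
-3576 − 480 = -4056;  -15216 − 4056 = -19272;  -48486 − 19272 = -67758;  -128515 − 67758 = -196273;  -299181 − 196273 = -495454

-495454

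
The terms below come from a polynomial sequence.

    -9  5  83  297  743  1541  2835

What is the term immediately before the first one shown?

-7

First differences: 14  78  214  446  798  1294
Second differences: 64  136  232  352  496
Third differences: 72  96  120  144
Fourth differences: 24  24  24
The fourth differences are constant at 24.
Work back: 72 − 24 = 48;  64 − 48 = 16;  14 − 16 = -2;  -9 + 2 = -7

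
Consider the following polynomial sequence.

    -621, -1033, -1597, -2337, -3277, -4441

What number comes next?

-5853

-412, -564, -740, -940, -1164
-152, -176, -200, -224
-24, -24, -24
The third differences are constant (-24).
-224 − 24 = -248;  -1164 − 248 = -1412;  -4441 − 1412 = -5853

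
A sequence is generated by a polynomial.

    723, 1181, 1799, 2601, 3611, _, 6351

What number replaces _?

Using the first 5 terms:
D1: 458, 618, 802, 1010
D2: 160, 184, 208
D3: 24, 24
Constant third difference = 24.
Extend forward: 208 + 24 = 232;  1010 + 232 = 1242;  3611 + 1242 = 4853

4853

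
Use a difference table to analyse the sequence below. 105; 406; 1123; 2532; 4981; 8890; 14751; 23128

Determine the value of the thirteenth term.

D1: 301, 717, 1409, 2449, 3909, 5861, 8377
D2: 416, 692, 1040, 1460, 1952, 2516
D3: 276, 348, 420, 492, 564
D4: 72, 72, 72, 72
Constant fourth difference = 72, so extend:
564 + 72 = 636;  2516 + 636 = 3152;  8377 + 3152 = 11529;  23128 + 11529 = 34657
636 + 72 = 708;  3152 + 708 = 3860;  11529 + 3860 = 15389;  34657 + 15389 = 50046
708 + 72 = 780;  3860 + 780 = 4640;  15389 + 4640 = 20029;  50046 + 20029 = 70075
780 + 72 = 852;  4640 + 852 = 5492;  20029 + 5492 = 25521;  70075 + 25521 = 95596
852 + 72 = 924;  5492 + 924 = 6416;  25521 + 6416 = 31937;  95596 + 31937 = 127533

127533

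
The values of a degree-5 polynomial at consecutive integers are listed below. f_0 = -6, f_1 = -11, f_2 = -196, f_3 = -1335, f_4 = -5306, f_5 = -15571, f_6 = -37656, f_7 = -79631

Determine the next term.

-152590

First differences: -5, -185, -1139, -3971, -10265, -22085, -41975
Second differences: -180, -954, -2832, -6294, -11820, -19890
Third differences: -774, -1878, -3462, -5526, -8070
Fourth differences: -1104, -1584, -2064, -2544
Fifth differences: -480, -480, -480
Constant fifth difference = -480, so extend:
-2544 − 480 = -3024;  -8070 − 3024 = -11094;  -19890 − 11094 = -30984;  -41975 − 30984 = -72959;  -79631 − 72959 = -152590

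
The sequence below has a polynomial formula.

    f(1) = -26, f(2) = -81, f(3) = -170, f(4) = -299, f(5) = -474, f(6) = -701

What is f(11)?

First differences: -55, -89, -129, -175, -227
Second differences: -34, -40, -46, -52
Third differences: -6, -6, -6
Third differences constant at -6.
-52 − 6 = -58;  -227 − 58 = -285;  -701 − 285 = -986
-58 − 6 = -64;  -285 − 64 = -349;  -986 − 349 = -1335
-64 − 6 = -70;  -349 − 70 = -419;  -1335 − 419 = -1754
-70 − 6 = -76;  -419 − 76 = -495;  -1754 − 495 = -2249
-76 − 6 = -82;  -495 − 82 = -577;  -2249 − 577 = -2826

-2826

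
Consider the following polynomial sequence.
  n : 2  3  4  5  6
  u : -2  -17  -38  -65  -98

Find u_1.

7

D1: -15, -21, -27, -33
D2: -6, -6, -6
The second differences are constant at -6.
Work back: -15 + 6 = -9;  -2 + 9 = 7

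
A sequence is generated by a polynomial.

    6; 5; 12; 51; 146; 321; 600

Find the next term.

Δ: -1  7  39  95  175  279
Δ²: 8  32  56  80  104
Δ³: 24  24  24  24
The third differences are constant (24).
104 + 24 = 128;  279 + 128 = 407;  600 + 407 = 1007

1007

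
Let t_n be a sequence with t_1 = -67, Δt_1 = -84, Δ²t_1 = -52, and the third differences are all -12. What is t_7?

-1591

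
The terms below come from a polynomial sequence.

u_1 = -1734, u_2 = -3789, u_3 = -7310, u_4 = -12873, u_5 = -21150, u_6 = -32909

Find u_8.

Δ: -2055  -3521  -5563  -8277  -11759
Δ²: -1466  -2042  -2714  -3482
Δ³: -576  -672  -768
Δ⁴: -96  -96
Constant fourth difference = -96, so extend:
-768 − 96 = -864;  -3482 − 864 = -4346;  -11759 − 4346 = -16105;  -32909 − 16105 = -49014
-864 − 96 = -960;  -4346 − 960 = -5306;  -16105 − 5306 = -21411;  -49014 − 21411 = -70425

-70425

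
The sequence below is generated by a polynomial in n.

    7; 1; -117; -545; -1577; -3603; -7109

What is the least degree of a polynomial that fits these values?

Δ: -6, -118, -428, -1032, -2026, -3506
Δ²: -112, -310, -604, -994, -1480
Δ³: -198, -294, -390, -486
Δ⁴: -96, -96, -96
The fourth differences are constant, so the polynomial has degree 4.

4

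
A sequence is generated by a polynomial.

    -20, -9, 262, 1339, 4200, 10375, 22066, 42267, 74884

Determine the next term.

124855

11 , 271 , 1077 , 2861 , 6175 , 11691 , 20201 , 32617
260 , 806 , 1784 , 3314 , 5516 , 8510 , 12416
546 , 978 , 1530 , 2202 , 2994 , 3906
432 , 552 , 672 , 792 , 912
120 , 120 , 120 , 120
Fifth differences constant at 120.
912 + 120 = 1032;  3906 + 1032 = 4938;  12416 + 4938 = 17354;  32617 + 17354 = 49971;  74884 + 49971 = 124855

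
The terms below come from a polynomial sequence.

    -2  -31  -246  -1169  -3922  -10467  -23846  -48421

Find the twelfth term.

-405561

Δ: -29 , -215 , -923 , -2753 , -6545 , -13379 , -24575
Δ²: -186 , -708 , -1830 , -3792 , -6834 , -11196
Δ³: -522 , -1122 , -1962 , -3042 , -4362
Δ⁴: -600 , -840 , -1080 , -1320
Δ⁵: -240 , -240 , -240
The fifth differences are constant (-240).
-1320 − 240 = -1560;  -4362 − 1560 = -5922;  -11196 − 5922 = -17118;  -24575 − 17118 = -41693;  -48421 − 41693 = -90114
-1560 − 240 = -1800;  -5922 − 1800 = -7722;  -17118 − 7722 = -24840;  -41693 − 24840 = -66533;  -90114 − 66533 = -156647
-1800 − 240 = -2040;  -7722 − 2040 = -9762;  -24840 − 9762 = -34602;  -66533 − 34602 = -101135;  -156647 − 101135 = -257782
-2040 − 240 = -2280;  -9762 − 2280 = -12042;  -34602 − 12042 = -46644;  -101135 − 46644 = -147779;  -257782 − 147779 = -405561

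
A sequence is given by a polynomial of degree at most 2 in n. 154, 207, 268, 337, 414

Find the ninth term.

53, 61, 69, 77
8, 8, 8
The second differences are constant (8).
77 + 8 = 85;  414 + 85 = 499
85 + 8 = 93;  499 + 93 = 592
93 + 8 = 101;  592 + 101 = 693
101 + 8 = 109;  693 + 109 = 802

802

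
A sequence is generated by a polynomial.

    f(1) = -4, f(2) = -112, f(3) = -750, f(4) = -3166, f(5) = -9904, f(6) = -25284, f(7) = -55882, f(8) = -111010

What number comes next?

Δ: -108  -638  -2416  -6738  -15380  -30598  -55128
Δ²: -530  -1778  -4322  -8642  -15218  -24530
Δ³: -1248  -2544  -4320  -6576  -9312
Δ⁴: -1296  -1776  -2256  -2736
Δ⁵: -480  -480  -480
Constant fifth difference = -480, so extend:
-2736 − 480 = -3216;  -9312 − 3216 = -12528;  -24530 − 12528 = -37058;  -55128 − 37058 = -92186;  -111010 − 92186 = -203196

-203196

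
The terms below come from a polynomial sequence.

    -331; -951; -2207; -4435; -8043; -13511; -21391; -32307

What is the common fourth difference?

D1: -620, -1256, -2228, -3608, -5468, -7880, -10916
D2: -636, -972, -1380, -1860, -2412, -3036
D3: -336, -408, -480, -552, -624
D4: -72, -72, -72, -72

-72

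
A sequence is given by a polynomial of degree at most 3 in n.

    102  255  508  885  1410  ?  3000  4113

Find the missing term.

2107

Using the first 5 terms:
D1: 153, 253, 377, 525
D2: 100, 124, 148
D3: 24, 24
Constant third difference = 24.
Extend forward: 148 + 24 = 172;  525 + 172 = 697;  1410 + 697 = 2107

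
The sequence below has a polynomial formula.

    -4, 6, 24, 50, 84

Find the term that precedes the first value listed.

10  18  26  34
8  8  8
The second differences are constant at 8.
Work back: 10 − 8 = 2;  -4 − 2 = -6

-6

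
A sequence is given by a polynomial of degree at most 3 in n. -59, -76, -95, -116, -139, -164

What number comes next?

Δ: -17, -19, -21, -23, -25
Δ²: -2, -2, -2, -2
The second differences are constant (-2).
-25 − 2 = -27;  -164 − 27 = -191

-191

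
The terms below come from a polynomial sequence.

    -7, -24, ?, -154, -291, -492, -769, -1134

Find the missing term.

Using the last 5 terms:
D1: -137, -201, -277, -365
D2: -64, -76, -88
D3: -12, -12
Constant third difference = -12.
Extend backward: -64 + 12 = -52;  -137 + 52 = -85;  -154 + 85 = -69

-69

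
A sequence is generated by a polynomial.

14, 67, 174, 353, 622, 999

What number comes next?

1502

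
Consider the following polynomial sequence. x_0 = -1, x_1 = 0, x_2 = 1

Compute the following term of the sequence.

1, 1
First differences constant at 1.
1 + 1 = 2

2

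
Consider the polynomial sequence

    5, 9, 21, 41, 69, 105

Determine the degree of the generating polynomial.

2

D1: 4, 12, 20, 28, 36
D2: 8, 8, 8, 8
The second differences are constant, so the polynomial has degree 2.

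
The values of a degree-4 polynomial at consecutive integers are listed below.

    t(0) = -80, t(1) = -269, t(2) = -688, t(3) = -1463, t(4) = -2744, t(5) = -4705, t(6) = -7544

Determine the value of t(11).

-189  -419  -775  -1281  -1961  -2839
-230  -356  -506  -680  -878
-126  -150  -174  -198
-24  -24  -24
Fourth differences constant at -24.
-198 − 24 = -222;  -878 − 222 = -1100;  -2839 − 1100 = -3939;  -7544 − 3939 = -11483
-222 − 24 = -246;  -1100 − 246 = -1346;  -3939 − 1346 = -5285;  -11483 − 5285 = -16768
-246 − 24 = -270;  -1346 − 270 = -1616;  -5285 − 1616 = -6901;  -16768 − 6901 = -23669
-270 − 24 = -294;  -1616 − 294 = -1910;  -6901 − 1910 = -8811;  -23669 − 8811 = -32480
-294 − 24 = -318;  -1910 − 318 = -2228;  -8811 − 2228 = -11039;  -32480 − 11039 = -43519

-43519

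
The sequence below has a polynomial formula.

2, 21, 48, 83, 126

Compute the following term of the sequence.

177

First differences: 19  27  35  43
Second differences: 8  8  8
Second differences constant at 8.
43 + 8 = 51;  126 + 51 = 177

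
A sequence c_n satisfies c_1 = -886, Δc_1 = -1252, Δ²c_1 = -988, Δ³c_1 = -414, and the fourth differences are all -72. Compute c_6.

-21526

Build the table forward from the leading diagonal:
D4: -72, -72, -72, -72, -72, -72
D3: -414, -486, -558, -630, -702, -774
D2: -988, -1402, -1888, -2446, -3076, -3778
D1: -1252, -2240, -3642, -5530, -7976, -11052
c: -886, -2138, -4378, -8020, -13550, -21526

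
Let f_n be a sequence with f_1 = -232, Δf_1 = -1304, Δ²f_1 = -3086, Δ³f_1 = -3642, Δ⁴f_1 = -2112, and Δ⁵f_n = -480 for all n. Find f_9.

Build the table forward from the leading diagonal:
D5: -480, -480, -480, -480, -480, -480, -480, -480, -480
D4: -2112, -2592, -3072, -3552, -4032, -4512, -4992, -5472, -5952
D3: -3642, -5754, -8346, -11418, -14970, -19002, -23514, -28506, -33978
D2: -3086, -6728, -12482, -20828, -32246, -47216, -66218, -89732, -118238
D1: -1304, -4390, -11118, -23600, -44428, -76674, -123890, -190108, -279840
f: -232, -1536, -5926, -17044, -40644, -85072, -161746, -285636, -475744

-475744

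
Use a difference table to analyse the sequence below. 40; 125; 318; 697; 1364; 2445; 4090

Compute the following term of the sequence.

6473

D1: 85  193  379  667  1081  1645
D2: 108  186  288  414  564
D3: 78  102  126  150
D4: 24  24  24
Fourth differences constant at 24.
150 + 24 = 174;  564 + 174 = 738;  1645 + 738 = 2383;  4090 + 2383 = 6473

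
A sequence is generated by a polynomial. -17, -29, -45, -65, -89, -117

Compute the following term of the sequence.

D1: -12 , -16 , -20 , -24 , -28
D2: -4 , -4 , -4 , -4
Constant second difference = -4, so extend:
-28 − 4 = -32;  -117 − 32 = -149

-149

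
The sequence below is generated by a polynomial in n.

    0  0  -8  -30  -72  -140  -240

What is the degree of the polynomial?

3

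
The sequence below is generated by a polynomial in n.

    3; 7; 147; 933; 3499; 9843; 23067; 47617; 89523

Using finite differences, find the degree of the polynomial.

5

Δ: 4, 140, 786, 2566, 6344, 13224, 24550, 41906
Δ²: 136, 646, 1780, 3778, 6880, 11326, 17356
Δ³: 510, 1134, 1998, 3102, 4446, 6030
Δ⁴: 624, 864, 1104, 1344, 1584
Δ⁵: 240, 240, 240, 240
The fifth differences are constant, so the polynomial has degree 5.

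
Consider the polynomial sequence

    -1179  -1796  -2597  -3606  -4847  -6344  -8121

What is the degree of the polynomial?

3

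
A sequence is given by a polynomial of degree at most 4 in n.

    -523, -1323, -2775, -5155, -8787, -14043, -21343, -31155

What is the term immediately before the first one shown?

-147

Δ: -800  -1452  -2380  -3632  -5256  -7300  -9812
Δ²: -652  -928  -1252  -1624  -2044  -2512
Δ³: -276  -324  -372  -420  -468
Δ⁴: -48  -48  -48  -48
The fourth differences are constant at -48.
Work back: -276 + 48 = -228;  -652 + 228 = -424;  -800 + 424 = -376;  -523 + 376 = -147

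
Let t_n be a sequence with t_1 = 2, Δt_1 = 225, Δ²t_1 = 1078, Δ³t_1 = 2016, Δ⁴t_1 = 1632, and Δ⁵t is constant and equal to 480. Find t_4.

5927

Build the table forward from the leading diagonal:
Δ⁵: 480  480  480  480
Δ⁴: 1632  2112  2592  3072
Δ³: 2016  3648  5760  8352
Δ²: 1078  3094  6742  12502
Δ: 225  1303  4397  11139
t: 2  227  1530  5927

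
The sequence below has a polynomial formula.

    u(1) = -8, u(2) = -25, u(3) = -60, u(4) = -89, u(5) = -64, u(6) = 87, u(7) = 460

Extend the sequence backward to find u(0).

-9

D1: -17, -35, -29, 25, 151, 373
D2: -18, 6, 54, 126, 222
D3: 24, 48, 72, 96
D4: 24, 24, 24
The fourth differences are constant at 24.
Work back: 24 − 24 = 0;  -18 + 0 = -18;  -17 + 18 = 1;  -8 − 1 = -9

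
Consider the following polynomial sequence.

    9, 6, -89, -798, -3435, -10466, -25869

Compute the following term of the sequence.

Δ: -3  -95  -709  -2637  -7031  -15403
Δ²: -92  -614  -1928  -4394  -8372
Δ³: -522  -1314  -2466  -3978
Δ⁴: -792  -1152  -1512
Δ⁵: -360  -360
Fifth differences constant at -360.
-1512 − 360 = -1872;  -3978 − 1872 = -5850;  -8372 − 5850 = -14222;  -15403 − 14222 = -29625;  -25869 − 29625 = -55494

-55494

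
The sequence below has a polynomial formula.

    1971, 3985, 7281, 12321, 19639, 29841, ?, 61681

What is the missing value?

43605

Using the first 6 terms:
D1: 2014, 3296, 5040, 7318, 10202
D2: 1282, 1744, 2278, 2884
D3: 462, 534, 606
D4: 72, 72
Constant fourth difference = 72.
Extend forward: 606 + 72 = 678;  2884 + 678 = 3562;  10202 + 3562 = 13764;  29841 + 13764 = 43605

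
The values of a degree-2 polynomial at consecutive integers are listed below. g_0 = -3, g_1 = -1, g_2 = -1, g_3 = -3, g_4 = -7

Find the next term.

-13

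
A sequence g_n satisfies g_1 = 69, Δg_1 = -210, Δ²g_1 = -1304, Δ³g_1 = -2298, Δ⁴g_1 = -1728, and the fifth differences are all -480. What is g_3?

-1655

Build the table forward from the leading diagonal:
Fifth differences: -480, -480, -480
Fourth differences: -1728, -2208, -2688
Third differences: -2298, -4026, -6234
Second differences: -1304, -3602, -7628
First differences: -210, -1514, -5116
g: 69, -141, -1655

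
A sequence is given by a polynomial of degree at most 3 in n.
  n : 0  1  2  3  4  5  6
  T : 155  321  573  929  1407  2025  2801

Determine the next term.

D1: 166, 252, 356, 478, 618, 776
D2: 86, 104, 122, 140, 158
D3: 18, 18, 18, 18
Third differences constant at 18.
158 + 18 = 176;  776 + 176 = 952;  2801 + 952 = 3753

3753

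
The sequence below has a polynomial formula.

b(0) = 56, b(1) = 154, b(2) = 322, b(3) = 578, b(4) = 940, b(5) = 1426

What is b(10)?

6346

98, 168, 256, 362, 486
70, 88, 106, 124
18, 18, 18
The third differences are constant (18).
124 + 18 = 142;  486 + 142 = 628;  1426 + 628 = 2054
142 + 18 = 160;  628 + 160 = 788;  2054 + 788 = 2842
160 + 18 = 178;  788 + 178 = 966;  2842 + 966 = 3808
178 + 18 = 196;  966 + 196 = 1162;  3808 + 1162 = 4970
196 + 18 = 214;  1162 + 214 = 1376;  4970 + 1376 = 6346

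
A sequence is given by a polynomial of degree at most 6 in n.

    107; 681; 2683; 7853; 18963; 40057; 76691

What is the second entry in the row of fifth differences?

240

D1: 574, 2002, 5170, 11110, 21094, 36634
D2: 1428, 3168, 5940, 9984, 15540
D3: 1740, 2772, 4044, 5556
D4: 1032, 1272, 1512
D5: 240, 240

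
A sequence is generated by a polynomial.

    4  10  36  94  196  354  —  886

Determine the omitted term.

Using the first 6 terms:
Δ: 6, 26, 58, 102, 158
Δ²: 20, 32, 44, 56
Δ³: 12, 12, 12
Constant third difference = 12.
Extend forward: 56 + 12 = 68;  158 + 68 = 226;  354 + 226 = 580

580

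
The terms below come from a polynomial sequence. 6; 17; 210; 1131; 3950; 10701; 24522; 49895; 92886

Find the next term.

161385

D1: 11, 193, 921, 2819, 6751, 13821, 25373, 42991
D2: 182, 728, 1898, 3932, 7070, 11552, 17618
D3: 546, 1170, 2034, 3138, 4482, 6066
D4: 624, 864, 1104, 1344, 1584
D5: 240, 240, 240, 240
Constant fifth difference = 240, so extend:
1584 + 240 = 1824;  6066 + 1824 = 7890;  17618 + 7890 = 25508;  42991 + 25508 = 68499;  92886 + 68499 = 161385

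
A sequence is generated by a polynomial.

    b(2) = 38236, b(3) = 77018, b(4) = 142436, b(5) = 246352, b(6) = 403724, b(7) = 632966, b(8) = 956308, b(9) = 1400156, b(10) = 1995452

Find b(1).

First differences: 38782  65418  103916  157372  229242  323342  443848  595296
Second differences: 26636  38498  53456  71870  94100  120506  151448
Third differences: 11862  14958  18414  22230  26406  30942
Fourth differences: 3096  3456  3816  4176  4536
Fifth differences: 360  360  360  360
The fifth differences are constant at 360.
Work back: 3096 − 360 = 2736;  11862 − 2736 = 9126;  26636 − 9126 = 17510;  38782 − 17510 = 21272;  38236 − 21272 = 16964

16964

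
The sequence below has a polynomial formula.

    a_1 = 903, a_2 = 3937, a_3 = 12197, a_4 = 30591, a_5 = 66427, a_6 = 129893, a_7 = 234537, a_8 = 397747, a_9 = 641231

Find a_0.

107

3034, 8260, 18394, 35836, 63466, 104644, 163210, 243484
5226, 10134, 17442, 27630, 41178, 58566, 80274
4908, 7308, 10188, 13548, 17388, 21708
2400, 2880, 3360, 3840, 4320
480, 480, 480, 480
The fifth differences are constant at 480.
Work back: 2400 − 480 = 1920;  4908 − 1920 = 2988;  5226 − 2988 = 2238;  3034 − 2238 = 796;  903 − 796 = 107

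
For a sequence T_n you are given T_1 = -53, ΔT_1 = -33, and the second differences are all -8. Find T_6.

Build the table forward from the leading diagonal:
Δ²: -8  -8  -8  -8  -8  -8
Δ: -33  -41  -49  -57  -65  -73
T: -53  -86  -127  -176  -233  -298

-298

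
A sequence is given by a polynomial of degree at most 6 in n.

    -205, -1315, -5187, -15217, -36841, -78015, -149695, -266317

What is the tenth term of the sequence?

-712411

Δ: -1110, -3872, -10030, -21624, -41174, -71680, -116622
Δ²: -2762, -6158, -11594, -19550, -30506, -44942
Δ³: -3396, -5436, -7956, -10956, -14436
Δ⁴: -2040, -2520, -3000, -3480
Δ⁵: -480, -480, -480
The fifth differences are constant (-480).
-3480 − 480 = -3960;  -14436 − 3960 = -18396;  -44942 − 18396 = -63338;  -116622 − 63338 = -179960;  -266317 − 179960 = -446277
-3960 − 480 = -4440;  -18396 − 4440 = -22836;  -63338 − 22836 = -86174;  -179960 − 86174 = -266134;  -446277 − 266134 = -712411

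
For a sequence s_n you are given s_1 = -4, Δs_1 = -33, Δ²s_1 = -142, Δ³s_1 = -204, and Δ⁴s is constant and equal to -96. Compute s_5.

-1900

Build the table forward from the leading diagonal:
Fourth differences: -96, -96, -96, -96, -96
Third differences: -204, -300, -396, -492, -588
Second differences: -142, -346, -646, -1042, -1534
First differences: -33, -175, -521, -1167, -2209
s: -4, -37, -212, -733, -1900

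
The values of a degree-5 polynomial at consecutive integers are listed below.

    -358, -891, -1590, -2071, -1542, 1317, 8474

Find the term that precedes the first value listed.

First differences: -533, -699, -481, 529, 2859, 7157
Second differences: -166, 218, 1010, 2330, 4298
Third differences: 384, 792, 1320, 1968
Fourth differences: 408, 528, 648
Fifth differences: 120, 120
The fifth differences are constant at 120.
Work back: 408 − 120 = 288;  384 − 288 = 96;  -166 − 96 = -262;  -533 + 262 = -271;  -358 + 271 = -87

-87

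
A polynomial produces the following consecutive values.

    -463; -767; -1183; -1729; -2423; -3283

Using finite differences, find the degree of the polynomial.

Δ: -304, -416, -546, -694, -860
Δ²: -112, -130, -148, -166
Δ³: -18, -18, -18
The third differences are constant, so the polynomial has degree 3.

3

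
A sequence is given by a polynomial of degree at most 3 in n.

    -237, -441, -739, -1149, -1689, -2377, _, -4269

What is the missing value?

-3231

Using the first 6 terms:
First differences: -204, -298, -410, -540, -688
Second differences: -94, -112, -130, -148
Third differences: -18, -18, -18
Constant third difference = -18.
Extend forward: -148 − 18 = -166;  -688 − 166 = -854;  -2377 − 854 = -3231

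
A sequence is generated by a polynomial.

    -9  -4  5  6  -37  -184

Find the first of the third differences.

-12

Δ: 5, 9, 1, -43, -147
Δ²: 4, -8, -44, -104
Δ³: -12, -36, -60
Δ⁴: -24, -24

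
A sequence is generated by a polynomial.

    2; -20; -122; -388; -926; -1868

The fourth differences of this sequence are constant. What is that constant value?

First differences: -22, -102, -266, -538, -942
Second differences: -80, -164, -272, -404
Third differences: -84, -108, -132
Fourth differences: -24, -24

-24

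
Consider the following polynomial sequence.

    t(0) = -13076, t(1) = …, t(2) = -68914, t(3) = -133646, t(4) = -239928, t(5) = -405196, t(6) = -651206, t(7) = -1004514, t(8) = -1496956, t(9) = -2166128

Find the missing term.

Using the last 8 terms:
First differences: -64732  -106282  -165268  -246010  -353308  -492442  -669172
Second differences: -41550  -58986  -80742  -107298  -139134  -176730
Third differences: -17436  -21756  -26556  -31836  -37596
Fourth differences: -4320  -4800  -5280  -5760
Fifth differences: -480  -480  -480
Constant fifth difference = -480.
Extend backward: -4320 + 480 = -3840;  -17436 + 3840 = -13596;  -41550 + 13596 = -27954;  -64732 + 27954 = -36778;  -68914 + 36778 = -32136

-32136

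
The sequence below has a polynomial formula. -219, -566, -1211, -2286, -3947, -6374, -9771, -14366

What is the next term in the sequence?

-20411

D1: -347, -645, -1075, -1661, -2427, -3397, -4595
D2: -298, -430, -586, -766, -970, -1198
D3: -132, -156, -180, -204, -228
D4: -24, -24, -24, -24
Constant fourth difference = -24, so extend:
-228 − 24 = -252;  -1198 − 252 = -1450;  -4595 − 1450 = -6045;  -14366 − 6045 = -20411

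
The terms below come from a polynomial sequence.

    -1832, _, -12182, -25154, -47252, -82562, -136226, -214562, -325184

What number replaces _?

-5186

Using the last 7 terms:
D1: -12972, -22098, -35310, -53664, -78336, -110622
D2: -9126, -13212, -18354, -24672, -32286
D3: -4086, -5142, -6318, -7614
D4: -1056, -1176, -1296
D5: -120, -120
Constant fifth difference = -120.
Extend backward: -1056 + 120 = -936;  -4086 + 936 = -3150;  -9126 + 3150 = -5976;  -12972 + 5976 = -6996;  -12182 + 6996 = -5186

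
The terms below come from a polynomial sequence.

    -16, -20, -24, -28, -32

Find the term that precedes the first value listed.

-4  -4  -4  -4
The first differences are constant at -4.
Work back: -16 + 4 = -12

-12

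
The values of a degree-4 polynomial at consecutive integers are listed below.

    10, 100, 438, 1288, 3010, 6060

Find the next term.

First differences: 90 , 338 , 850 , 1722 , 3050
Second differences: 248 , 512 , 872 , 1328
Third differences: 264 , 360 , 456
Fourth differences: 96 , 96
The fourth differences are constant (96).
456 + 96 = 552;  1328 + 552 = 1880;  3050 + 1880 = 4930;  6060 + 4930 = 10990

10990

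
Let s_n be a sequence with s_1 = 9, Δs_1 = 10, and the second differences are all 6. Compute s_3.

Build the table forward from the leading diagonal:
Second differences: 6, 6, 6
First differences: 10, 16, 22
s: 9, 19, 35

35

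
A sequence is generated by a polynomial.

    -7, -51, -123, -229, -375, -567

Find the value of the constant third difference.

D1: -44, -72, -106, -146, -192
D2: -28, -34, -40, -46
D3: -6, -6, -6

-6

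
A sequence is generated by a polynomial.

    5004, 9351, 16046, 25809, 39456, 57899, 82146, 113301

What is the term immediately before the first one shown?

2381

4347, 6695, 9763, 13647, 18443, 24247, 31155
2348, 3068, 3884, 4796, 5804, 6908
720, 816, 912, 1008, 1104
96, 96, 96, 96
The fourth differences are constant at 96.
Work back: 720 − 96 = 624;  2348 − 624 = 1724;  4347 − 1724 = 2623;  5004 − 2623 = 2381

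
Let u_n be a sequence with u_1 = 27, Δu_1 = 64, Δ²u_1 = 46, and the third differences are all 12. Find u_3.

201

Build the table forward from the leading diagonal:
D3: 12  12  12
D2: 46  58  70
D1: 64  110  168
u: 27  91  201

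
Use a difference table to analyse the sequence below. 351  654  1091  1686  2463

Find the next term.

3446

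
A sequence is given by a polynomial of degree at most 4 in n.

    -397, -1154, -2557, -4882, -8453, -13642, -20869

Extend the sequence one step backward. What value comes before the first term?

-58

D1: -757  -1403  -2325  -3571  -5189  -7227
D2: -646  -922  -1246  -1618  -2038
D3: -276  -324  -372  -420
D4: -48  -48  -48
The fourth differences are constant at -48.
Work back: -276 + 48 = -228;  -646 + 228 = -418;  -757 + 418 = -339;  -397 + 339 = -58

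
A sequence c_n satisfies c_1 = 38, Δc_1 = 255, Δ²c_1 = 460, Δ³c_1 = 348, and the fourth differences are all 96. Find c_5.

5306

Build the table forward from the leading diagonal:
Δ⁴: 96, 96, 96, 96, 96
Δ³: 348, 444, 540, 636, 732
Δ²: 460, 808, 1252, 1792, 2428
Δ: 255, 715, 1523, 2775, 4567
c: 38, 293, 1008, 2531, 5306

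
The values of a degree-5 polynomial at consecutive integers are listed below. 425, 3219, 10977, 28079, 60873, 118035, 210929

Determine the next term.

353967

Δ: 2794  7758  17102  32794  57162  92894
Δ²: 4964  9344  15692  24368  35732
Δ³: 4380  6348  8676  11364
Δ⁴: 1968  2328  2688
Δ⁵: 360  360
Fifth differences constant at 360.
2688 + 360 = 3048;  11364 + 3048 = 14412;  35732 + 14412 = 50144;  92894 + 50144 = 143038;  210929 + 143038 = 353967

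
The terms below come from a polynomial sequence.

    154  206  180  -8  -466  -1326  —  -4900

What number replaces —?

-2744

Using the first 6 terms:
First differences: 52, -26, -188, -458, -860
Second differences: -78, -162, -270, -402
Third differences: -84, -108, -132
Fourth differences: -24, -24
Constant fourth difference = -24.
Extend forward: -132 − 24 = -156;  -402 − 156 = -558;  -860 − 558 = -1418;  -1326 − 1418 = -2744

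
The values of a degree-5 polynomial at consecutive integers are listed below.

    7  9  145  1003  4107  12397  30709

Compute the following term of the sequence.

2  136  858  3104  8290  18312
134  722  2246  5186  10022
588  1524  2940  4836
936  1416  1896
480  480
The fifth differences are constant (480).
1896 + 480 = 2376;  4836 + 2376 = 7212;  10022 + 7212 = 17234;  18312 + 17234 = 35546;  30709 + 35546 = 66255

66255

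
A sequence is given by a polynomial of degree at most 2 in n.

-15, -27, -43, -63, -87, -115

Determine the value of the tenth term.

D1: -12 , -16 , -20 , -24 , -28
D2: -4 , -4 , -4 , -4
The second differences are constant (-4).
-28 − 4 = -32;  -115 − 32 = -147
-32 − 4 = -36;  -147 − 36 = -183
-36 − 4 = -40;  -183 − 40 = -223
-40 − 4 = -44;  -223 − 44 = -267

-267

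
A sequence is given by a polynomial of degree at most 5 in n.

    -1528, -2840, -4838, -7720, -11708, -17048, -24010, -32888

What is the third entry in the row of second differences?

-1106

D1: -1312, -1998, -2882, -3988, -5340, -6962, -8878
D2: -686, -884, -1106, -1352, -1622, -1916
D3: -198, -222, -246, -270, -294
D4: -24, -24, -24, -24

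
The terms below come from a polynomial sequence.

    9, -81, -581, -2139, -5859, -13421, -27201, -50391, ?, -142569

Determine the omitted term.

Using the first 8 terms:
D1: -90, -500, -1558, -3720, -7562, -13780, -23190
D2: -410, -1058, -2162, -3842, -6218, -9410
D3: -648, -1104, -1680, -2376, -3192
D4: -456, -576, -696, -816
D5: -120, -120, -120
Constant fifth difference = -120.
Extend forward: -816 − 120 = -936;  -3192 − 936 = -4128;  -9410 − 4128 = -13538;  -23190 − 13538 = -36728;  -50391 − 36728 = -87119

-87119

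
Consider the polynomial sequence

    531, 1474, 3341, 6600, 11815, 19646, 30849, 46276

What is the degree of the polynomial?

Δ: 943, 1867, 3259, 5215, 7831, 11203, 15427
Δ²: 924, 1392, 1956, 2616, 3372, 4224
Δ³: 468, 564, 660, 756, 852
Δ⁴: 96, 96, 96, 96
The fourth differences are constant, so the polynomial has degree 4.

4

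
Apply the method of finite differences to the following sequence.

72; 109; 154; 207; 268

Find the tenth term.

Δ: 37, 45, 53, 61
Δ²: 8, 8, 8
Second differences constant at 8.
61 + 8 = 69;  268 + 69 = 337
69 + 8 = 77;  337 + 77 = 414
77 + 8 = 85;  414 + 85 = 499
85 + 8 = 93;  499 + 93 = 592
93 + 8 = 101;  592 + 101 = 693

693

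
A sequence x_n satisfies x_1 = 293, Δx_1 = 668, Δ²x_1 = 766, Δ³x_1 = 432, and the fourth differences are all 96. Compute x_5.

Build the table forward from the leading diagonal:
Fourth differences: 96  96  96  96  96
Third differences: 432  528  624  720  816
Second differences: 766  1198  1726  2350  3070
First differences: 668  1434  2632  4358  6708
x: 293  961  2395  5027  9385

9385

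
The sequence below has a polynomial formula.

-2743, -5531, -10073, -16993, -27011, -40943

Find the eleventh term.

D1: -2788, -4542, -6920, -10018, -13932
D2: -1754, -2378, -3098, -3914
D3: -624, -720, -816
D4: -96, -96
Fourth differences constant at -96.
-816 − 96 = -912;  -3914 − 912 = -4826;  -13932 − 4826 = -18758;  -40943 − 18758 = -59701
-912 − 96 = -1008;  -4826 − 1008 = -5834;  -18758 − 5834 = -24592;  -59701 − 24592 = -84293
-1008 − 96 = -1104;  -5834 − 1104 = -6938;  -24592 − 6938 = -31530;  -84293 − 31530 = -115823
-1104 − 96 = -1200;  -6938 − 1200 = -8138;  -31530 − 8138 = -39668;  -115823 − 39668 = -155491
-1200 − 96 = -1296;  -8138 − 1296 = -9434;  -39668 − 9434 = -49102;  -155491 − 49102 = -204593

-204593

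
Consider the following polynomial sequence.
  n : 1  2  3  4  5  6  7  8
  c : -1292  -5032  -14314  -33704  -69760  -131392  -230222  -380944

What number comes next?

Δ: -3740, -9282, -19390, -36056, -61632, -98830, -150722
Δ²: -5542, -10108, -16666, -25576, -37198, -51892
Δ³: -4566, -6558, -8910, -11622, -14694
Δ⁴: -1992, -2352, -2712, -3072
Δ⁵: -360, -360, -360
Fifth differences constant at -360.
-3072 − 360 = -3432;  -14694 − 3432 = -18126;  -51892 − 18126 = -70018;  -150722 − 70018 = -220740;  -380944 − 220740 = -601684

-601684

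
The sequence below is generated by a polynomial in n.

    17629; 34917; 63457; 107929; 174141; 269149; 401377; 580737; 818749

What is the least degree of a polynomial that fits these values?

5

First differences: 17288, 28540, 44472, 66212, 95008, 132228, 179360, 238012
Second differences: 11252, 15932, 21740, 28796, 37220, 47132, 58652
Third differences: 4680, 5808, 7056, 8424, 9912, 11520
Fourth differences: 1128, 1248, 1368, 1488, 1608
Fifth differences: 120, 120, 120, 120
The fifth differences are constant, so the polynomial has degree 5.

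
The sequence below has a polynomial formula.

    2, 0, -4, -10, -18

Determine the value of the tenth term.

First differences: -2 , -4 , -6 , -8
Second differences: -2 , -2 , -2
Constant second difference = -2, so extend:
-8 − 2 = -10;  -18 − 10 = -28
-10 − 2 = -12;  -28 − 12 = -40
-12 − 2 = -14;  -40 − 14 = -54
-14 − 2 = -16;  -54 − 16 = -70
-16 − 2 = -18;  -70 − 18 = -88

-88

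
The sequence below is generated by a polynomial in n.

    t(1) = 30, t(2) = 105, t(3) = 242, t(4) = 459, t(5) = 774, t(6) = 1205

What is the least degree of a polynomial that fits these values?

3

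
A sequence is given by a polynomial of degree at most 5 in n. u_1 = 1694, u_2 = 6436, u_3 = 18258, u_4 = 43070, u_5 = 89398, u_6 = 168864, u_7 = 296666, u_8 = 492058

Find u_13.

3501158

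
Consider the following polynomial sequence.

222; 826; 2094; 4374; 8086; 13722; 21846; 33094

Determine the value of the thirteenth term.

163494

604 , 1268 , 2280 , 3712 , 5636 , 8124 , 11248
664 , 1012 , 1432 , 1924 , 2488 , 3124
348 , 420 , 492 , 564 , 636
72 , 72 , 72 , 72
Fourth differences constant at 72.
636 + 72 = 708;  3124 + 708 = 3832;  11248 + 3832 = 15080;  33094 + 15080 = 48174
708 + 72 = 780;  3832 + 780 = 4612;  15080 + 4612 = 19692;  48174 + 19692 = 67866
780 + 72 = 852;  4612 + 852 = 5464;  19692 + 5464 = 25156;  67866 + 25156 = 93022
852 + 72 = 924;  5464 + 924 = 6388;  25156 + 6388 = 31544;  93022 + 31544 = 124566
924 + 72 = 996;  6388 + 996 = 7384;  31544 + 7384 = 38928;  124566 + 38928 = 163494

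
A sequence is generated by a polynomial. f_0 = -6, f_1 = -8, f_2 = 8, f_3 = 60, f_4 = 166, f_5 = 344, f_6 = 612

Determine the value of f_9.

2136

First differences: -2, 16, 52, 106, 178, 268
Second differences: 18, 36, 54, 72, 90
Third differences: 18, 18, 18, 18
Third differences constant at 18.
90 + 18 = 108;  268 + 108 = 376;  612 + 376 = 988
108 + 18 = 126;  376 + 126 = 502;  988 + 502 = 1490
126 + 18 = 144;  502 + 144 = 646;  1490 + 646 = 2136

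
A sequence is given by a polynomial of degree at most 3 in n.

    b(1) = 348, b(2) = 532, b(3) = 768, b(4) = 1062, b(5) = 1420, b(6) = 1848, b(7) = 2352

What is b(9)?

184  236  294  358  428  504
52  58  64  70  76
6  6  6  6
Constant third difference = 6, so extend:
76 + 6 = 82;  504 + 82 = 586;  2352 + 586 = 2938
82 + 6 = 88;  586 + 88 = 674;  2938 + 674 = 3612

3612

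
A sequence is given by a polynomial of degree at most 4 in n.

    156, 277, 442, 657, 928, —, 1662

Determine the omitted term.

1261

Using the first 5 terms:
Δ: 121  165  215  271
Δ²: 44  50  56
Δ³: 6  6
Constant third difference = 6.
Extend forward: 56 + 6 = 62;  271 + 62 = 333;  928 + 333 = 1261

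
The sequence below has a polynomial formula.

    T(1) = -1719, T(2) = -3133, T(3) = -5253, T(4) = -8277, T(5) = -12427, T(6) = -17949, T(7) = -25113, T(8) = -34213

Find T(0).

Δ: -1414, -2120, -3024, -4150, -5522, -7164, -9100
Δ²: -706, -904, -1126, -1372, -1642, -1936
Δ³: -198, -222, -246, -270, -294
Δ⁴: -24, -24, -24, -24
The fourth differences are constant at -24.
Work back: -198 + 24 = -174;  -706 + 174 = -532;  -1414 + 532 = -882;  -1719 + 882 = -837

-837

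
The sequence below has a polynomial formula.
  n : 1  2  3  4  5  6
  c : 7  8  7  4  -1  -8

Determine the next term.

First differences: 1, -1, -3, -5, -7
Second differences: -2, -2, -2, -2
Constant second difference = -2, so extend:
-7 − 2 = -9;  -8 − 9 = -17

-17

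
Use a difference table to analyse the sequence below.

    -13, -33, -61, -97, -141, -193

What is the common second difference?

-8

Δ: -20, -28, -36, -44, -52
Δ²: -8, -8, -8, -8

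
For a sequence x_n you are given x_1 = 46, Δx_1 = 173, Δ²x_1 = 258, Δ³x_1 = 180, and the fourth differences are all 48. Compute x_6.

Build the table forward from the leading diagonal:
Δ⁴: 48  48  48  48  48  48
Δ³: 180  228  276  324  372  420
Δ²: 258  438  666  942  1266  1638
Δ: 173  431  869  1535  2477  3743
x: 46  219  650  1519  3054  5531

5531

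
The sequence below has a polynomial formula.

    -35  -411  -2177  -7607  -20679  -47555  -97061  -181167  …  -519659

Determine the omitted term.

-315467

Using the first 8 terms:
-376, -1766, -5430, -13072, -26876, -49506, -84106
-1390, -3664, -7642, -13804, -22630, -34600
-2274, -3978, -6162, -8826, -11970
-1704, -2184, -2664, -3144
-480, -480, -480
Constant fifth difference = -480.
Extend forward: -3144 − 480 = -3624;  -11970 − 3624 = -15594;  -34600 − 15594 = -50194;  -84106 − 50194 = -134300;  -181167 − 134300 = -315467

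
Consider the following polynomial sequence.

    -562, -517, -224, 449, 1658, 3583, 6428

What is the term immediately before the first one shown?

45, 293, 673, 1209, 1925, 2845
248, 380, 536, 716, 920
132, 156, 180, 204
24, 24, 24
The fourth differences are constant at 24.
Work back: 132 − 24 = 108;  248 − 108 = 140;  45 − 140 = -95;  -562 + 95 = -467

-467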